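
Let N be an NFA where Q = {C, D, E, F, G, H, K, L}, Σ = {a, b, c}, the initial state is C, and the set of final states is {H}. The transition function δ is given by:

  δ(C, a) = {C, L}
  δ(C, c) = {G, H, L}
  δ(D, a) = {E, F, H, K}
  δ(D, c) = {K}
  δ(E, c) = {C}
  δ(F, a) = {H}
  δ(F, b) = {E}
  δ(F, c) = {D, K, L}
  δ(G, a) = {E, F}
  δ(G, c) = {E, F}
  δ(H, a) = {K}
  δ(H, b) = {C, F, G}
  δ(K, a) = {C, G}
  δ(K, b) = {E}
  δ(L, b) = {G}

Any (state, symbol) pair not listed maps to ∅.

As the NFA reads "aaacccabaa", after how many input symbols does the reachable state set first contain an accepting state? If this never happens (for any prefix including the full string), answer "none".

Start in {C}.
Read 'a': C→{C, L}; now {C, L}.
Read 'a': C→{C, L}, L→∅; now {C, L}.
Read 'a': C→{C, L}, L→∅; now {C, L}.
Read 'c': C→{G, H, L}, L→∅; now {G, H, L}.
None of the earlier sets intersect F, but {G, H, L} does.

4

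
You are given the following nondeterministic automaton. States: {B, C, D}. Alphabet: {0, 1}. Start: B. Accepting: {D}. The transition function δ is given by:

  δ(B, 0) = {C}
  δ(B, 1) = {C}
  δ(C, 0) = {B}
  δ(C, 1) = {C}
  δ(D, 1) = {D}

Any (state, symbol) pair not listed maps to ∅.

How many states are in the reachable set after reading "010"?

Start in {B}.
Read '0': B→{C}; now {C}.
Read '1': C→{C}; now {C}.
Read '0': C→{B}; now {B}.
That set has 1 state.

1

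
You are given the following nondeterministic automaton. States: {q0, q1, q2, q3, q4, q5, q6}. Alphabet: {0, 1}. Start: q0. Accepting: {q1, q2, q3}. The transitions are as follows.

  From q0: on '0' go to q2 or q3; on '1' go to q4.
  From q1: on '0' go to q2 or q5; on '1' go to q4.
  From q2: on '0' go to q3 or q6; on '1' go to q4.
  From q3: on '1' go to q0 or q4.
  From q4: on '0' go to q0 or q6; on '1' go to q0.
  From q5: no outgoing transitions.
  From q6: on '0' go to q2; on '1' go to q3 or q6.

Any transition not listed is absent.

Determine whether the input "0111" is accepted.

Start in {q0}.
Read '0': {q0} → {q2, q3}.
Read '1': {q2, q3} → {q0, q4}.
Read '1': {q0, q4} → {q0, q4}.
Read '1': {q0, q4} → {q0, q4}.
The final set {q0, q4} contains no accepting state.

No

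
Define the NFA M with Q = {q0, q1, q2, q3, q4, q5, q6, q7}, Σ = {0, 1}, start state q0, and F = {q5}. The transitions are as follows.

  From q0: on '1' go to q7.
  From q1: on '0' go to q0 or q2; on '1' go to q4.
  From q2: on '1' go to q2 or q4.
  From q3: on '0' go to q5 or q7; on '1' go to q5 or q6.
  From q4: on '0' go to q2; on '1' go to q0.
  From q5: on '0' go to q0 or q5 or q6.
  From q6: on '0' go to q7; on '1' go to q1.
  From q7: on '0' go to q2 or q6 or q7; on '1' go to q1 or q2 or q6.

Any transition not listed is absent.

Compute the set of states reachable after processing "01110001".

Start in {q0}.
Read '0': {q0} → ∅.
The set is empty and remains empty for the remaining 7 symbols.

∅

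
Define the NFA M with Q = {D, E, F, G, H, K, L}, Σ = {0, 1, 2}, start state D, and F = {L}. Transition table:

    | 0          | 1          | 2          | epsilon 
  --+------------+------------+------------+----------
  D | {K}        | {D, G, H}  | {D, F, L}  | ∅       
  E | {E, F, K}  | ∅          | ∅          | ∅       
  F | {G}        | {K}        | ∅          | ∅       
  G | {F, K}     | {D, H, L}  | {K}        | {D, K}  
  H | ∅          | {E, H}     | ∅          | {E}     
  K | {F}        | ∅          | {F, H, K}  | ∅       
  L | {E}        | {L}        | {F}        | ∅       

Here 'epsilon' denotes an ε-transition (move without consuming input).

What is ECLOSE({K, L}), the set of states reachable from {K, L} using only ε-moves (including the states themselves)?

{K, L}

Begin with {K, L}.
No ε-moves leave this set, so the closure equals the set itself.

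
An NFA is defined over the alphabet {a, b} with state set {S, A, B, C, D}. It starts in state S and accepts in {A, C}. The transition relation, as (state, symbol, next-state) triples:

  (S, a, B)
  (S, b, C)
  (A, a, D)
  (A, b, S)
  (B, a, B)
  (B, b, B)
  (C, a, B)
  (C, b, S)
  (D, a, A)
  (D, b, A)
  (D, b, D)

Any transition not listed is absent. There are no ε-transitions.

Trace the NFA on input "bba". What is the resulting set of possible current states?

{B}

Start in {S}.
Read 'b': S→{C}; now {C}.
Read 'b': C→{S}; now {S}.
Read 'a': S→{B}; now {B}.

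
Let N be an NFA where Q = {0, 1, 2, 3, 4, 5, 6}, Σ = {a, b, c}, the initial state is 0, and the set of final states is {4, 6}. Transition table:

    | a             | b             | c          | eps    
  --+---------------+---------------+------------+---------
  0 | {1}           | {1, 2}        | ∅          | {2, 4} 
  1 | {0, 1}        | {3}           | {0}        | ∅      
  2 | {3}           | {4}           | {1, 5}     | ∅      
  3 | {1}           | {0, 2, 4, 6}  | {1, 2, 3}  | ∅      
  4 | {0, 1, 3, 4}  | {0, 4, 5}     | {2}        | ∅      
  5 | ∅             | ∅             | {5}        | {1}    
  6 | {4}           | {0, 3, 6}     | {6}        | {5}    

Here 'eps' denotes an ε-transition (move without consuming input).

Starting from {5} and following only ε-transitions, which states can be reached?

{1, 5}

Begin with {5}.
ε-move 5 → 1; add 1.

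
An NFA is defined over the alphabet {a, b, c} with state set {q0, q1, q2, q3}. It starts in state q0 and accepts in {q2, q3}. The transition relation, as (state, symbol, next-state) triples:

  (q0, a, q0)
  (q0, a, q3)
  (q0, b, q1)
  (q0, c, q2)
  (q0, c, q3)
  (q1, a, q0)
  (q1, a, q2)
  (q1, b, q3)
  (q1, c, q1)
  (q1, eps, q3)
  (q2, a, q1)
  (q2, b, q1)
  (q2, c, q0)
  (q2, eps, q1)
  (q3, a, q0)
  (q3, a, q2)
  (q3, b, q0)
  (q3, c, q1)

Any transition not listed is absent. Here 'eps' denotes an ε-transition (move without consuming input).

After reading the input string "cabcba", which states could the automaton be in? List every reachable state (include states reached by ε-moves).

Start in {q0}.
Read 'c': q0→{q2, q3}; union {q2, q3}; ε-closure = {q1, q2, q3}.
Read 'a': q1→{q0, q2}, q2→{q1}, q3→{q0, q2}; union {q0, q1, q2}; ε-closure = {q0, q1, q2, q3}.
Read 'b': q0→{q1}, q1→{q3}, q2→{q1}, q3→{q0}; now {q0, q1, q3}.
Read 'c': q0→{q2, q3}, q1→{q1}, q3→{q1}; now {q1, q2, q3}.
Read 'b': q1→{q3}, q2→{q1}, q3→{q0}; now {q0, q1, q3}.
Read 'a': q0→{q0, q3}, q1→{q0, q2}, q3→{q0, q2}; union {q0, q2, q3}; ε-closure = {q0, q1, q2, q3}.

{q0, q1, q2, q3}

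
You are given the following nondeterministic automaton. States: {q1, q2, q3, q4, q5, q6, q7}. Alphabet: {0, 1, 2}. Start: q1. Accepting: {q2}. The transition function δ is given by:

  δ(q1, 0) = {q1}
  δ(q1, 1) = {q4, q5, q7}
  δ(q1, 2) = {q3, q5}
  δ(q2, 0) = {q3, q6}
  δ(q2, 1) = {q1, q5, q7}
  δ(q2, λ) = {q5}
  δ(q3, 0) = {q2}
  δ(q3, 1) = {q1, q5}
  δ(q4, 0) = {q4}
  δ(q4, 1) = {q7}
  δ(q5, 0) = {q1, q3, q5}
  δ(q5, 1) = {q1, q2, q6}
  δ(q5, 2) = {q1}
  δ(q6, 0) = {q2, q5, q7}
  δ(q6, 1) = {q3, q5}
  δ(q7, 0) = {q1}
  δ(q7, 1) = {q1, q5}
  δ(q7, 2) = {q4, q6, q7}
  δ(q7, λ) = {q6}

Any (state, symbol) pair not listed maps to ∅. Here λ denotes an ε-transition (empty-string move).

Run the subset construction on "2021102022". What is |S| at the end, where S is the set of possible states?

Start in {q1}.
Read '2': {q1} → {q3, q5}.
Read '0': {q3, q5} → {q1, q2, q3, q5}.
Read '2': {q1, q2, q3, q5} → {q1, q3, q5}.
Read '1': {q1, q3, q5} → {q1, q2, q4, q5, q6, q7}.
Read '1': {q1, q2, q4, q5, q6, q7} → {q1, q2, q3, q4, q5, q6, q7}.
Read '0': {q1, q2, q3, q4, q5, q6, q7} → {q1, q2, q3, q4, q5, q6, q7}.
Read '2': {q1, q2, q3, q4, q5, q6, q7} → {q1, q3, q4, q5, q6, q7}.
Read '0': {q1, q3, q4, q5, q6, q7} → {q1, q2, q3, q4, q5, q6, q7}.
Read '2': {q1, q2, q3, q4, q5, q6, q7} → {q1, q3, q4, q5, q6, q7}.
Read '2': {q1, q3, q4, q5, q6, q7} → {q1, q3, q4, q5, q6, q7}.
That set has 6 states.

6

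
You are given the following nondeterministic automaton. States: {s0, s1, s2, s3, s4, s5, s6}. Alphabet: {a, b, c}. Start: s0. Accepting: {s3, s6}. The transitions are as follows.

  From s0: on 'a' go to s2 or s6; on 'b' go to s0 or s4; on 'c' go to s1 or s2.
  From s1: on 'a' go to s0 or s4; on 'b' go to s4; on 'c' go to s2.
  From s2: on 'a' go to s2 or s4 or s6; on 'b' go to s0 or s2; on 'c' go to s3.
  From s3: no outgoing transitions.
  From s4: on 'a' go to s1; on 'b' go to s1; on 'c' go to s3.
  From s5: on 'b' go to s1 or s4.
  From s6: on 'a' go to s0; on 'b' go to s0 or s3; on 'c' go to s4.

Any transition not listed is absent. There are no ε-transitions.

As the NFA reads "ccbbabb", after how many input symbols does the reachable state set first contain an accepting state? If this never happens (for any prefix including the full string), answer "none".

2

Start in {s0}.
Read 'c': s0→{s1, s2}; now {s1, s2}.
Read 'c': s1→{s2}, s2→{s3}; now {s2, s3}.
None of the earlier sets intersect F, but {s2, s3} does.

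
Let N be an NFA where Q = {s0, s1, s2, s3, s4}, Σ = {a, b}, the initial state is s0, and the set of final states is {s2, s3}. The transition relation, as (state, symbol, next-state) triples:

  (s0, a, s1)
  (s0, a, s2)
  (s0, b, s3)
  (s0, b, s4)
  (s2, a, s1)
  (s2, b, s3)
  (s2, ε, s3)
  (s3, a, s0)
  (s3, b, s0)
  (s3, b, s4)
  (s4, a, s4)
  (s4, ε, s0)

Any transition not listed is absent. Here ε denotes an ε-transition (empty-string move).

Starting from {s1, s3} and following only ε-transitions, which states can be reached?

Begin with {s1, s3}.
No ε-moves leave this set, so the closure equals the set itself.

{s1, s3}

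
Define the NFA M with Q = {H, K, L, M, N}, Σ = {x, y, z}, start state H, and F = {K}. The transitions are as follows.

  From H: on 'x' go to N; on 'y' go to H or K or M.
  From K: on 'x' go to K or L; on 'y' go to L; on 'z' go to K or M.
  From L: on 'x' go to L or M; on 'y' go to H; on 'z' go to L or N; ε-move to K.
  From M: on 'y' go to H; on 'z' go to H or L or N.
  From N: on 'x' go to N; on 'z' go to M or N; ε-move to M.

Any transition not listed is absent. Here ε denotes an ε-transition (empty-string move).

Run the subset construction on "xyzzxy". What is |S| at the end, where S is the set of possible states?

Start in {H}.
Read 'x': {H} → {M, N}.
Read 'y': {M, N} → {H}.
Read 'z': {H} → ∅.
The set is empty and remains empty for the remaining 3 symbols.
That set has 0 states.

0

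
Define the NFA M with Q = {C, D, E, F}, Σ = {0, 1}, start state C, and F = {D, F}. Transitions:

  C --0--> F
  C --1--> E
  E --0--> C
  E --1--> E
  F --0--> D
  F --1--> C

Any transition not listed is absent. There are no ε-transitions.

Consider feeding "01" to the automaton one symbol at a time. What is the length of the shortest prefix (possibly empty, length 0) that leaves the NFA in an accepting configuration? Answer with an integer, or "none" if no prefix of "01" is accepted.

1

Start in {C}.
Read '0': C→{F}; now {F}.
None of the earlier sets intersect F, but {F} does.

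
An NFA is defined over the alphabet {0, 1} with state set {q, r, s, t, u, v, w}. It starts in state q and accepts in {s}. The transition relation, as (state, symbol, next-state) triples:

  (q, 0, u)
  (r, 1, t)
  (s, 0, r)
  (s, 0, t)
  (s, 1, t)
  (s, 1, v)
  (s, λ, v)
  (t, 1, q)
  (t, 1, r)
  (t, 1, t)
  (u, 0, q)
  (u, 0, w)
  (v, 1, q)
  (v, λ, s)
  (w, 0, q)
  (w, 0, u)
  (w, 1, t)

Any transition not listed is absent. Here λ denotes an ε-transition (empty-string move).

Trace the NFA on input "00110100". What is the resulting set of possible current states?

Start in {q}.
Read '0': q→{u}; now {u}.
Read '0': u→{q, w}; now {q, w}.
Read '1': q→∅, w→{t}; now {t}.
Read '1': t→{q, r, t}; now {q, r, t}.
Read '0': q→{u}, r→∅, t→∅; now {u}.
Read '1': u→∅; now ∅.
The set is empty and remains empty for the remaining 2 symbols.

∅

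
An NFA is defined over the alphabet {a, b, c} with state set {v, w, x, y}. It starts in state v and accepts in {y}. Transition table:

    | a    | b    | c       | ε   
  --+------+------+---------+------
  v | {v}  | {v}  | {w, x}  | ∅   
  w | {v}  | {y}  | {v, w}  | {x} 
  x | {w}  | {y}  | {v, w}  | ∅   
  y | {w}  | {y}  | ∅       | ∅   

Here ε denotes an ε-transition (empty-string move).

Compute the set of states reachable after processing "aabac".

Start in {v}.
Read 'a': {v} → {v}.
Read 'a': {v} → {v}.
Read 'b': {v} → {v}.
Read 'a': {v} → {v}.
Read 'c': {v} → {w, x}.

{w, x}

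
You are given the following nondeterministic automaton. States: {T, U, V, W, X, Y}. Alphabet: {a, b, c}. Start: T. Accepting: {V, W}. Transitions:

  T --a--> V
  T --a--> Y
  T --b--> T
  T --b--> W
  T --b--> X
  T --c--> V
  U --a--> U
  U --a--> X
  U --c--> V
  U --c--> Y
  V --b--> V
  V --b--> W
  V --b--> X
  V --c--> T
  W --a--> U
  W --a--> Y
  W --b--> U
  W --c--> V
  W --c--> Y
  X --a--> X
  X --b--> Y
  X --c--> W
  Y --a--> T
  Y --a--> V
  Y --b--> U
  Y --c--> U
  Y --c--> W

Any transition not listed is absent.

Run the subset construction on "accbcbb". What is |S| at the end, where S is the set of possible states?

6

Start in {T}.
Read 'a': T→{V, Y}; now {V, Y}.
Read 'c': V→{T}, Y→{U, W}; now {T, U, W}.
Read 'c': T→{V}, U→{V, Y}, W→{V, Y}; now {V, Y}.
Read 'b': V→{V, W, X}, Y→{U}; now {U, V, W, X}.
Read 'c': U→{V, Y}, V→{T}, W→{V, Y}, X→{W}; now {T, V, W, Y}.
Read 'b': T→{T, W, X}, V→{V, W, X}, W→{U}, Y→{U}; now {T, U, V, W, X}.
Read 'b': T→{T, W, X}, U→∅, V→{V, W, X}, W→{U}, X→{Y}; now {T, U, V, W, X, Y}.
That set has 6 states.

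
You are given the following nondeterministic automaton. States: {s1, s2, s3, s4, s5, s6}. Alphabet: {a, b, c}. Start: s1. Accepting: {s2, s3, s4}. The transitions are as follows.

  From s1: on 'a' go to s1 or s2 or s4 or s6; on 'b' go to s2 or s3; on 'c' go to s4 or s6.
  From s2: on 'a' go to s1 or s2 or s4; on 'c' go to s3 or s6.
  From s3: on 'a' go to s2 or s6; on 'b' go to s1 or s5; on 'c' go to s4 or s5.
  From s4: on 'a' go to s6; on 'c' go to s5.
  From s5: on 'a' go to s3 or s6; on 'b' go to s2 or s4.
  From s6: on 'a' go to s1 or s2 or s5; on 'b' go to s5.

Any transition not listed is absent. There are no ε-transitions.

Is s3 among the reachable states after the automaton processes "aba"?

Yes

Start in {s1}.
Read 'a': s1→{s1, s2, s4, s6}; now {s1, s2, s4, s6}.
Read 'b': s1→{s2, s3}, s2→∅, s4→∅, s6→{s5}; now {s2, s3, s5}.
Read 'a': s2→{s1, s2, s4}, s3→{s2, s6}, s5→{s3, s6}; now {s1, s2, s3, s4, s6}.
State s3 is in {s1, s2, s3, s4, s6}.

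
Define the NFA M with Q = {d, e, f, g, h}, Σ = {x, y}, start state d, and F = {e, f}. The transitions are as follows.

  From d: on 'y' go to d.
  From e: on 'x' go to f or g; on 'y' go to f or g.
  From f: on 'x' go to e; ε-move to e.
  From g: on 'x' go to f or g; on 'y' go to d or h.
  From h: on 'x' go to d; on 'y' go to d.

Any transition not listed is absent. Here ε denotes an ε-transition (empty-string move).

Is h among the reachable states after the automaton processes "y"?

Start in {d}.
Read 'y': d→{d}; now {d}.
State h is not in {d}.

No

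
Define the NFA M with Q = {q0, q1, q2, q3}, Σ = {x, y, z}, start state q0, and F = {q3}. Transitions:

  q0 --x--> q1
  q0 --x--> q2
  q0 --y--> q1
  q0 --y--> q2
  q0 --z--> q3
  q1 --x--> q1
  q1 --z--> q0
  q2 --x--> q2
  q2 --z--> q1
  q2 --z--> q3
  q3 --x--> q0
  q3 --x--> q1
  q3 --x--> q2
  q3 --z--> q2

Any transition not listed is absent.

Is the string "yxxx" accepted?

No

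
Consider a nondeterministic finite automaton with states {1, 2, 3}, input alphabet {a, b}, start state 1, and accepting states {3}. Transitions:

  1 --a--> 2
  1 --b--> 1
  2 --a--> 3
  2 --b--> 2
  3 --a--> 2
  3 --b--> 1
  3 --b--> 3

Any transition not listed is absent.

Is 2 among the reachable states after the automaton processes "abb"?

Start in {1}.
Read 'a': {1} → {2}.
Read 'b': {2} → {2}.
Read 'b': {2} → {2}.
State 2 is in {2}.

Yes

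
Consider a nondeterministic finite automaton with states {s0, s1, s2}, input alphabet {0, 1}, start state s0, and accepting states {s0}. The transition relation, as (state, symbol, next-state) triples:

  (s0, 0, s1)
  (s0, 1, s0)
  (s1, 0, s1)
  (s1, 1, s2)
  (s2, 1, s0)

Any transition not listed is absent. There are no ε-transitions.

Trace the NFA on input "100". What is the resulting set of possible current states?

Start in {s0}.
Read '1': s0→{s0}; now {s0}.
Read '0': s0→{s1}; now {s1}.
Read '0': s1→{s1}; now {s1}.

{s1}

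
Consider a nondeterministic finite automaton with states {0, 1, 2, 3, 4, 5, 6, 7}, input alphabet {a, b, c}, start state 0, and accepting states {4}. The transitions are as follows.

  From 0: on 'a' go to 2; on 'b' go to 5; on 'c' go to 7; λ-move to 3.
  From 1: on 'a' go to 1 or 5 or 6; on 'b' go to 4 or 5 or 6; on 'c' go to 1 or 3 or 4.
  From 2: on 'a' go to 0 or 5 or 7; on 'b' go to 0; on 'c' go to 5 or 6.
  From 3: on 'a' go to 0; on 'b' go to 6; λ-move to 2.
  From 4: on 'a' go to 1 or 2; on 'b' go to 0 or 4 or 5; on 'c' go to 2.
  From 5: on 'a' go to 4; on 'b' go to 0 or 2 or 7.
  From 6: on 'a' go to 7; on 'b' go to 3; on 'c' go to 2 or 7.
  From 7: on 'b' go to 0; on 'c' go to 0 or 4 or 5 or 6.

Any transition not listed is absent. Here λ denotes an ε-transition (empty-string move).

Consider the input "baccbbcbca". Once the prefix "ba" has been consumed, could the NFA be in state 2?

Start: ε-closure({0}) = {0, 2, 3}.
Read 'b': 0→{5}, 2→{0}, 3→{6}; union {0, 5, 6}; ε-closure = {0, 2, 3, 5, 6}.
Read 'a': 0→{2}, 2→{0, 5, 7}, 3→{0}, 5→{4}, 6→{7}; union {0, 2, 4, 5, 7}; ε-closure = {0, 2, 3, 4, 5, 7}.
State 2 is in {0, 2, 3, 4, 5, 7}.

Yes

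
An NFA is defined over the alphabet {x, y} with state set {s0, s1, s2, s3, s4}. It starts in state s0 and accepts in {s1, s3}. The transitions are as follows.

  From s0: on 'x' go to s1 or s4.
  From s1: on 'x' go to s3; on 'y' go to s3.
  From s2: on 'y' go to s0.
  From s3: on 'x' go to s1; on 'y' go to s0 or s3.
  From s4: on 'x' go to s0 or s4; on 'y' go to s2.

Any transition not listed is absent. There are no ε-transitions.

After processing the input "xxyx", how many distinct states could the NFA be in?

Start in {s0}.
Read 'x': {s0} → {s1, s4}.
Read 'x': {s1, s4} → {s0, s3, s4}.
Read 'y': {s0, s3, s4} → {s0, s2, s3}.
Read 'x': {s0, s2, s3} → {s1, s4}.
That set has 2 states.

2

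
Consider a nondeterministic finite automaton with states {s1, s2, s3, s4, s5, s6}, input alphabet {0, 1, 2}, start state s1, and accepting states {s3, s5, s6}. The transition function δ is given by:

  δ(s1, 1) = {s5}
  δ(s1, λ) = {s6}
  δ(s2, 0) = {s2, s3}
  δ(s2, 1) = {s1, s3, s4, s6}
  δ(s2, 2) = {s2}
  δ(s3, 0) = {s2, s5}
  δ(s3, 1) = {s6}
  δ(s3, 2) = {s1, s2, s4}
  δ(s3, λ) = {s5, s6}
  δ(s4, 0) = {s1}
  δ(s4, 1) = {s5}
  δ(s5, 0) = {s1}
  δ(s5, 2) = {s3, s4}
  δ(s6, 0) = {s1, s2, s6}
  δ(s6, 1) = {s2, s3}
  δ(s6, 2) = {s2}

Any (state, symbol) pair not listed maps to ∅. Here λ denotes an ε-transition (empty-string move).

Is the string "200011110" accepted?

Yes

Start: ε-closure({s1}) = {s1, s6}.
Read '2': {s1, s6} → {s2}.
Read '0': {s2} → {s2, s3, s5, s6}.
Read '0': {s2, s3, s5, s6} → {s1, s2, s3, s5, s6}.
Read '0': {s1, s2, s3, s5, s6} → {s1, s2, s3, s5, s6}.
Read '1': {s1, s2, s3, s5, s6} → {s1, s2, s3, s4, s5, s6}.
Read '1': {s1, s2, s3, s4, s5, s6} → {s1, s2, s3, s4, s5, s6}.
Read '1': {s1, s2, s3, s4, s5, s6} → {s1, s2, s3, s4, s5, s6}.
Read '1': {s1, s2, s3, s4, s5, s6} → {s1, s2, s3, s4, s5, s6}.
Read '0': {s1, s2, s3, s4, s5, s6} → {s1, s2, s3, s5, s6}.
The final set {s1, s2, s3, s5, s6} contains the accepting states s3, s5, s6.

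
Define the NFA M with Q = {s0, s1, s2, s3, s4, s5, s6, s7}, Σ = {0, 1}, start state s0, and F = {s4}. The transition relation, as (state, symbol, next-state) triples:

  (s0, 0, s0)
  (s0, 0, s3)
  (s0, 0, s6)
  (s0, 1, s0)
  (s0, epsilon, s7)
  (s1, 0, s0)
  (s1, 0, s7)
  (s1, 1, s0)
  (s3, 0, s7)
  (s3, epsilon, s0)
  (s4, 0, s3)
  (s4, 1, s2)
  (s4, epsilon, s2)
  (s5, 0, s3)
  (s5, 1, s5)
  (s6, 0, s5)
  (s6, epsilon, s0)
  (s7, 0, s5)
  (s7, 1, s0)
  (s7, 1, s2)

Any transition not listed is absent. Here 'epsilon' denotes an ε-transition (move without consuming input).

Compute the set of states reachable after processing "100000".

{s0, s3, s5, s6, s7}

Start: ε-closure({s0}) = {s0, s7}.
Read '1': {s0, s7} → {s0, s2, s7}.
Read '0': {s0, s2, s7} → {s0, s3, s5, s6, s7}.
Read '0': {s0, s3, s5, s6, s7} → {s0, s3, s5, s6, s7}.
Read '0': {s0, s3, s5, s6, s7} → {s0, s3, s5, s6, s7}.
Read '0': {s0, s3, s5, s6, s7} → {s0, s3, s5, s6, s7}.
Read '0': {s0, s3, s5, s6, s7} → {s0, s3, s5, s6, s7}.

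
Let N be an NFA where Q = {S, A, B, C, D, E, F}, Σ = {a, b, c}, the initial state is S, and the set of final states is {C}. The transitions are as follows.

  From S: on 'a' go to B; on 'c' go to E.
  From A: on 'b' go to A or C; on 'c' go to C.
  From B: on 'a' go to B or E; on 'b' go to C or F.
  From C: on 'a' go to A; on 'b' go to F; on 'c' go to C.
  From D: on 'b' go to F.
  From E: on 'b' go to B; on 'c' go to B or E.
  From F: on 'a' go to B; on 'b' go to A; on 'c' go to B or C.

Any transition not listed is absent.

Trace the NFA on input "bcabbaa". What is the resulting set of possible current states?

Start in {S}.
Read 'b': S→∅; now ∅.
The set is empty and remains empty for the remaining 6 symbols.

∅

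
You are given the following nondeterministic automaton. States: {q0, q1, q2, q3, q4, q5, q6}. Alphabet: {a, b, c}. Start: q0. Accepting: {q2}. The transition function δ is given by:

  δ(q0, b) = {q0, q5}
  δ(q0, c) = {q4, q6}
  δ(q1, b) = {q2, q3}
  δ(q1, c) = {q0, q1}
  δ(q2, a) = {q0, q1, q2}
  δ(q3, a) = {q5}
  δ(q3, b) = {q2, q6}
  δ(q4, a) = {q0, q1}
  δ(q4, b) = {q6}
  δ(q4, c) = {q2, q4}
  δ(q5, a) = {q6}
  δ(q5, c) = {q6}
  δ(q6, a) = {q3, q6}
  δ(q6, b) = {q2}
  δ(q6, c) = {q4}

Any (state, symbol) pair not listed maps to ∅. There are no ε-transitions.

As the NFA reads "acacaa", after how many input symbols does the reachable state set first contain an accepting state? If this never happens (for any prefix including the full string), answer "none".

none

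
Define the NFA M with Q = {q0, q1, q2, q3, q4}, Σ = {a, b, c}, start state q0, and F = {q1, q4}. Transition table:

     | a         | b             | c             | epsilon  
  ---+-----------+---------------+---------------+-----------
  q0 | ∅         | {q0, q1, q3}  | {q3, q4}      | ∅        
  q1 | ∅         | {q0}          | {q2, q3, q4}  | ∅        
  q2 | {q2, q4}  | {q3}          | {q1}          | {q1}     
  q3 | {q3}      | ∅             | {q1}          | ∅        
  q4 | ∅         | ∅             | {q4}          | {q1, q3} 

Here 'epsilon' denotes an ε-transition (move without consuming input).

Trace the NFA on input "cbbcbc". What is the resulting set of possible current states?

{q1, q3, q4}

Start in {q0}.
Read 'c': q0→{q3, q4}; union {q3, q4}; ε-closure = {q1, q3, q4}.
Read 'b': q1→{q0}, q3→∅, q4→∅; now {q0}.
Read 'b': q0→{q0, q1, q3}; now {q0, q1, q3}.
Read 'c': q0→{q3, q4}, q1→{q2, q3, q4}, q3→{q1}; now {q1, q2, q3, q4}.
Read 'b': q1→{q0}, q2→{q3}, q3→∅, q4→∅; now {q0, q3}.
Read 'c': q0→{q3, q4}, q3→{q1}; now {q1, q3, q4}.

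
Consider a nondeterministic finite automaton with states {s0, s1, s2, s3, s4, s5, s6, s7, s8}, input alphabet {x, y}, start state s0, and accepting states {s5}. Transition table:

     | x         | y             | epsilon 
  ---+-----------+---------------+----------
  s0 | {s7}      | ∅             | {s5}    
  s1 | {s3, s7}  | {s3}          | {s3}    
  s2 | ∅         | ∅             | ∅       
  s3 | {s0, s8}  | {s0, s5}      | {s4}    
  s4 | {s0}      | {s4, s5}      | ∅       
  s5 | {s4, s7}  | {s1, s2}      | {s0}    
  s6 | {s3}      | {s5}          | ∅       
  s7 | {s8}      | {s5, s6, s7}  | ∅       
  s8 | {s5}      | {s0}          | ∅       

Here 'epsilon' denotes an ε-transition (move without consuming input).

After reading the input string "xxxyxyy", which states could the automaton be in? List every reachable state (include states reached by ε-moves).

{s0, s1, s2, s3, s4, s5, s6, s7}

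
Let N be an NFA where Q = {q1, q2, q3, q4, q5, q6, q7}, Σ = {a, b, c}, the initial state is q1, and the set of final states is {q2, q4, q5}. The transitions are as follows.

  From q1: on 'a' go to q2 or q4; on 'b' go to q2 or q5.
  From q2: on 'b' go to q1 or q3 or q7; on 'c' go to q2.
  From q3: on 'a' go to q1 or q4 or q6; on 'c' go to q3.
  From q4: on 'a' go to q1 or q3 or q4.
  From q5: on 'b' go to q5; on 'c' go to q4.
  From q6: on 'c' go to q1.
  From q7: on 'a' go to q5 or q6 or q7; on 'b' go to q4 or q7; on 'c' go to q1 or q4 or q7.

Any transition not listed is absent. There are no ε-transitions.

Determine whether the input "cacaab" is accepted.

Start in {q1}.
Read 'c': {q1} → ∅.
The set is empty and remains empty for the remaining 5 symbols.
The final set ∅ contains no accepting state.

No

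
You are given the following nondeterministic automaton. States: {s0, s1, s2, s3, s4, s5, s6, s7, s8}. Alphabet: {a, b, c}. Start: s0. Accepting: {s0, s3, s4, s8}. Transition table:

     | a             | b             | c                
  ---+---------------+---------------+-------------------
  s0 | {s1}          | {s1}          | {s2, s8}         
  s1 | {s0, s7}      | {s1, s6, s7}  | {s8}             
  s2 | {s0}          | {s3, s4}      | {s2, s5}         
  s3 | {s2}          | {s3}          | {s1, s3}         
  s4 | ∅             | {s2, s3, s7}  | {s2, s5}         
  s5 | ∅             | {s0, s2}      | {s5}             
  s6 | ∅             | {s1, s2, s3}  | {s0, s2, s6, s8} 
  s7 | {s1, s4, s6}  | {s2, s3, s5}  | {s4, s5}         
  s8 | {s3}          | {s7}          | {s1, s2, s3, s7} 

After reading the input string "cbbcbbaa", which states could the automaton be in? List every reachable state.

{s0, s1, s4, s6, s7}

Start in {s0}.
Read 'c': s0→{s2, s8}; now {s2, s8}.
Read 'b': s2→{s3, s4}, s8→{s7}; now {s3, s4, s7}.
Read 'b': s3→{s3}, s4→{s2, s3, s7}, s7→{s2, s3, s5}; now {s2, s3, s5, s7}.
Read 'c': s2→{s2, s5}, s3→{s1, s3}, s5→{s5}, s7→{s4, s5}; now {s1, s2, s3, s4, s5}.
Read 'b': s1→{s1, s6, s7}, s2→{s3, s4}, s3→{s3}, s4→{s2, s3, s7}, s5→{s0, s2}; now {s0, s1, s2, s3, s4, s6, s7}.
Read 'b': s0→{s1}, s1→{s1, s6, s7}, s2→{s3, s4}, s3→{s3}, s4→{s2, s3, s7}, s6→{s1, s2, s3}, s7→{s2, s3, s5}; now {s1, s2, s3, s4, s5, s6, s7}.
Read 'a': s1→{s0, s7}, s2→{s0}, s3→{s2}, s4→∅, s5→∅, s6→∅, s7→{s1, s4, s6}; now {s0, s1, s2, s4, s6, s7}.
Read 'a': s0→{s1}, s1→{s0, s7}, s2→{s0}, s4→∅, s6→∅, s7→{s1, s4, s6}; now {s0, s1, s4, s6, s7}.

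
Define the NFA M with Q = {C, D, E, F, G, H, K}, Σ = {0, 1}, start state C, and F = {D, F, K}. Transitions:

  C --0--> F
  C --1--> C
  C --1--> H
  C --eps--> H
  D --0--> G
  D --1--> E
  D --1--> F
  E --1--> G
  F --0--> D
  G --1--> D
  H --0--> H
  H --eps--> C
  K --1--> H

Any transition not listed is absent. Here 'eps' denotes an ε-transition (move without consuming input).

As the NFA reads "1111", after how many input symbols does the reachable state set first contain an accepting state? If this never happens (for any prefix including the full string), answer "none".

Start: ε-closure({C}) = {C, H}.
Read '1': {C, H} → {C, H}.
Read '1': {C, H} → {C, H}.
Read '1': {C, H} → {C, H}.
Read '1': {C, H} → {C, H}.
No reachable set along the way intersects F.

none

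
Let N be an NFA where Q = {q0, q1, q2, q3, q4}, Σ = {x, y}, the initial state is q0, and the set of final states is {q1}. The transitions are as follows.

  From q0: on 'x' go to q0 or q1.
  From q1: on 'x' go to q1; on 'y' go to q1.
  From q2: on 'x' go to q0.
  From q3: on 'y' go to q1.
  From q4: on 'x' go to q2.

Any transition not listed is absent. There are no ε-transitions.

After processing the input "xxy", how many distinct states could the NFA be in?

Start in {q0}.
Read 'x': q0→{q0, q1}; now {q0, q1}.
Read 'x': q0→{q0, q1}, q1→{q1}; now {q0, q1}.
Read 'y': q0→∅, q1→{q1}; now {q1}.
That set has 1 state.

1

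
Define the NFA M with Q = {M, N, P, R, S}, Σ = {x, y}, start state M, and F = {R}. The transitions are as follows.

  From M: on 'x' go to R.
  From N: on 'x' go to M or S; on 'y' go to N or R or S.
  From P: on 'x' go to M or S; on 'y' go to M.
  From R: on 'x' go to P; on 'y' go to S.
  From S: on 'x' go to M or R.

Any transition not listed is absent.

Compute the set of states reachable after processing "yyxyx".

∅

Start in {M}.
Read 'y': {M} → ∅.
The set is empty and remains empty for the remaining 4 symbols.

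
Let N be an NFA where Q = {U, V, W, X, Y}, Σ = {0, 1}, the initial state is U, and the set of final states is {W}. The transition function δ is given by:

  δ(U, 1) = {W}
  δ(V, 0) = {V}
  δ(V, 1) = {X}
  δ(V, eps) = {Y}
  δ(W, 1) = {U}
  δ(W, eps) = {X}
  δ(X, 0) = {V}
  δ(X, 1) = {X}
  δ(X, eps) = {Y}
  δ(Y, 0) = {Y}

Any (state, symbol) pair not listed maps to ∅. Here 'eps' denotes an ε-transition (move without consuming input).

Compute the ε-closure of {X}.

{X, Y}

Begin with {X}.
ε-move X → Y; add Y.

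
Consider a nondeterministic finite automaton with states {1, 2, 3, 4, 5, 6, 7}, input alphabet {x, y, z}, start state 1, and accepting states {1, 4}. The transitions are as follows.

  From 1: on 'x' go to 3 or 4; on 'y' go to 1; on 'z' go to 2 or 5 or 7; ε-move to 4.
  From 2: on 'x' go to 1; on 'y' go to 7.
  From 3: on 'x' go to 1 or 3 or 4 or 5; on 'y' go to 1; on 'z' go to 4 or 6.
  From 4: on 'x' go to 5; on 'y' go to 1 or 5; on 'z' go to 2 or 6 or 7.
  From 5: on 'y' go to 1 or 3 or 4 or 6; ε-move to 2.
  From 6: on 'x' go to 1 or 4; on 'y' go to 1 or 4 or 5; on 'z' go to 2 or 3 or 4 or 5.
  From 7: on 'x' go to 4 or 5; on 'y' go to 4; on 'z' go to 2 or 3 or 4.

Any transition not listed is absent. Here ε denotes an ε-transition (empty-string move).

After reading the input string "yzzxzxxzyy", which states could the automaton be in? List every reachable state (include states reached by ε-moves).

{1, 2, 3, 4, 5, 6, 7}

Start: ε-closure({1}) = {1, 4}.
Read 'y': {1, 4} → {1, 2, 4, 5}.
Read 'z': {1, 2, 4, 5} → {2, 5, 6, 7}.
Read 'z': {2, 5, 6, 7} → {2, 3, 4, 5}.
Read 'x': {2, 3, 4, 5} → {1, 2, 3, 4, 5}.
Read 'z': {1, 2, 3, 4, 5} → {2, 4, 5, 6, 7}.
Read 'x': {2, 4, 5, 6, 7} → {1, 2, 4, 5}.
Read 'x': {1, 2, 4, 5} → {1, 2, 3, 4, 5}.
Read 'z': {1, 2, 3, 4, 5} → {2, 4, 5, 6, 7}.
Read 'y': {2, 4, 5, 6, 7} → {1, 2, 3, 4, 5, 6, 7}.
Read 'y': {1, 2, 3, 4, 5, 6, 7} → {1, 2, 3, 4, 5, 6, 7}.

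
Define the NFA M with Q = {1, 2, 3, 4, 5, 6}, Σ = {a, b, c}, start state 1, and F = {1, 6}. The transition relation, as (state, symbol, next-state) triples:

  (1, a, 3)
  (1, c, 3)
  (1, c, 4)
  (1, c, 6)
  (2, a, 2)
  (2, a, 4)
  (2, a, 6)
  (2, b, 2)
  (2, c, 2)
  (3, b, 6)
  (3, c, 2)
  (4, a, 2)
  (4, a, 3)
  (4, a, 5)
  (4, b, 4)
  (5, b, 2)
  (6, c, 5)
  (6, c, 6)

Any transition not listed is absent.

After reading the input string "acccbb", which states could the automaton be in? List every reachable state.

Start in {1}.
Read 'a': {1} → {3}.
Read 'c': {3} → {2}.
Read 'c': {2} → {2}.
Read 'c': {2} → {2}.
Read 'b': {2} → {2}.
Read 'b': {2} → {2}.

{2}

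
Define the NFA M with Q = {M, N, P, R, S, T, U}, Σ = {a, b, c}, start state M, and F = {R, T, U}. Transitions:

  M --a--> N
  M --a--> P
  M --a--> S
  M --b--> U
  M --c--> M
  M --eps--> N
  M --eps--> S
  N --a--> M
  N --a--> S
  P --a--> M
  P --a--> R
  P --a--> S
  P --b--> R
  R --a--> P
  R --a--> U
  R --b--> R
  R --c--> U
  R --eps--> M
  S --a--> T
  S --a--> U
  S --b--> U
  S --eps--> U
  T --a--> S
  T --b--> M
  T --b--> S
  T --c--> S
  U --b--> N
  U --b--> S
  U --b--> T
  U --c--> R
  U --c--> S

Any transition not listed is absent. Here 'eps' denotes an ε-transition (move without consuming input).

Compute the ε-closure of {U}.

Begin with {U}.
No ε-moves leave this set, so the closure equals the set itself.

{U}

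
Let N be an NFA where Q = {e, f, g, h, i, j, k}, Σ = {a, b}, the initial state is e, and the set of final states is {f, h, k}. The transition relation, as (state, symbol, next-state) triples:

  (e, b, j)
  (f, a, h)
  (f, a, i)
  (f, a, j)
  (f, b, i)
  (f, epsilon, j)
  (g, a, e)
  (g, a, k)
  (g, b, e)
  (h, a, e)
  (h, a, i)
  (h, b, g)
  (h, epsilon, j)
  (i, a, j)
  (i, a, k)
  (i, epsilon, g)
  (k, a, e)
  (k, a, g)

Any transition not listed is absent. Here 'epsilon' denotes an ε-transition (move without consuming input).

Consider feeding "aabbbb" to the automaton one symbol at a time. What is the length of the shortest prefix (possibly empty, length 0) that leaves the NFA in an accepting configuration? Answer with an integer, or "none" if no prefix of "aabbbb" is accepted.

none

Start in {e}.
Read 'a': {e} → ∅.
The set is empty and remains empty for the remaining 5 symbols.
No reachable set along the way intersects F.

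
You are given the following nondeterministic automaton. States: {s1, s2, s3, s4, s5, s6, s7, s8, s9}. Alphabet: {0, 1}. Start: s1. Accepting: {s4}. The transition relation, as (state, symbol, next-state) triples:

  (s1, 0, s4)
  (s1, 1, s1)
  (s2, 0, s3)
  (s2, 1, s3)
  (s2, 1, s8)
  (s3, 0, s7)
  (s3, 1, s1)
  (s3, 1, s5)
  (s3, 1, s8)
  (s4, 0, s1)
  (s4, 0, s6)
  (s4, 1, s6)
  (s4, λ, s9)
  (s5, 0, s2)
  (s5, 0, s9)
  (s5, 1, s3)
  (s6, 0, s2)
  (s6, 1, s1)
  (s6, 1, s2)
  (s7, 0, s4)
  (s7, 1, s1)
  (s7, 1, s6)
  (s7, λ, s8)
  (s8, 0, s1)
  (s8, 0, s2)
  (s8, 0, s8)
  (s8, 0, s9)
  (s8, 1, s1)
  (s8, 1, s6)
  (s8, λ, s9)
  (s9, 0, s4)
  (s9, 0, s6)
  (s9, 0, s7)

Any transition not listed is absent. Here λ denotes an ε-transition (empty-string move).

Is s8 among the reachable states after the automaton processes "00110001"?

Yes

Start in {s1}.
Read '0': s1→{s4}; union {s4}; ε-closure = {s4, s9}.
Read '0': s4→{s1, s6}, s9→{s4, s6, s7}; union {s1, s4, s6, s7}; ε-closure = {s1, s4, s6, s7, s8, s9}.
Read '1': s1→{s1}, s4→{s6}, s6→{s1, s2}, s7→{s1, s6}, s8→{s1, s6}, s9→∅; now {s1, s2, s6}.
Read '1': s1→{s1}, s2→{s3, s8}, s6→{s1, s2}; union {s1, s2, s3, s8}; ε-closure = {s1, s2, s3, s8, s9}.
Read '0': s1→{s4}, s2→{s3}, s3→{s7}, s8→{s1, s2, s8, s9}, s9→{s4, s6, s7}; now {s1, s2, s3, s4, s6, s7, s8, s9}.
Read '0': s1→{s4}, s2→{s3}, s3→{s7}, s4→{s1, s6}, s6→{s2}, s7→{s4}, s8→{s1, s2, s8, s9}, s9→{s4, s6, s7}; now {s1, s2, s3, s4, s6, s7, s8, s9}.
Read '0': s1→{s4}, s2→{s3}, s3→{s7}, s4→{s1, s6}, s6→{s2}, s7→{s4}, s8→{s1, s2, s8, s9}, s9→{s4, s6, s7}; now {s1, s2, s3, s4, s6, s7, s8, s9}.
Read '1': s1→{s1}, s2→{s3, s8}, s3→{s1, s5, s8}, s4→{s6}, s6→{s1, s2}, s7→{s1, s6}, s8→{s1, s6}, s9→∅; union {s1, s2, s3, s5, s6, s8}; ε-closure = {s1, s2, s3, s5, s6, s8, s9}.
State s8 is in {s1, s2, s3, s5, s6, s8, s9}.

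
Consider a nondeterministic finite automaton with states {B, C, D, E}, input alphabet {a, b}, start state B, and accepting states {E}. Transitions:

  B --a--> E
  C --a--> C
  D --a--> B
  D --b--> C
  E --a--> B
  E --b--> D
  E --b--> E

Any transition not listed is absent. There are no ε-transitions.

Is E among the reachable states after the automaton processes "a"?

Start in {B}.
Read 'a': {B} → {E}.
State E is in {E}.

Yes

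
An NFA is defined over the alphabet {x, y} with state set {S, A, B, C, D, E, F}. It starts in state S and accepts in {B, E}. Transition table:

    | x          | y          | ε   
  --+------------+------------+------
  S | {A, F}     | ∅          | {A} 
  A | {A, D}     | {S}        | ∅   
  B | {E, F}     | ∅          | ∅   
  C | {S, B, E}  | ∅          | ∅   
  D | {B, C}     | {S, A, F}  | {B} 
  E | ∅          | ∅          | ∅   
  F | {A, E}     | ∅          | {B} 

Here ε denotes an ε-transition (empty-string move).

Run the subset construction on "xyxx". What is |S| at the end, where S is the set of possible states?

6

Start: ε-closure({S}) = {S, A}.
Read 'x': {S, A} → {A, B, D, F}.
Read 'y': {A, B, D, F} → {S, A, B, F}.
Read 'x': {S, A, B, F} → {A, B, D, E, F}.
Read 'x': {A, B, D, E, F} → {A, B, C, D, E, F}.
That set has 6 states.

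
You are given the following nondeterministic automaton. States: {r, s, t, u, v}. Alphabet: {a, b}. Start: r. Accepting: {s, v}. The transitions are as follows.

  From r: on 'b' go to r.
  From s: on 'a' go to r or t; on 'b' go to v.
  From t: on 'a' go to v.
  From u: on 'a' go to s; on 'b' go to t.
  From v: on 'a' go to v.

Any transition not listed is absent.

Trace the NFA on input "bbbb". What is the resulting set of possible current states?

{r}

Start in {r}.
Read 'b': {r} → {r}.
Read 'b': {r} → {r}.
Read 'b': {r} → {r}.
Read 'b': {r} → {r}.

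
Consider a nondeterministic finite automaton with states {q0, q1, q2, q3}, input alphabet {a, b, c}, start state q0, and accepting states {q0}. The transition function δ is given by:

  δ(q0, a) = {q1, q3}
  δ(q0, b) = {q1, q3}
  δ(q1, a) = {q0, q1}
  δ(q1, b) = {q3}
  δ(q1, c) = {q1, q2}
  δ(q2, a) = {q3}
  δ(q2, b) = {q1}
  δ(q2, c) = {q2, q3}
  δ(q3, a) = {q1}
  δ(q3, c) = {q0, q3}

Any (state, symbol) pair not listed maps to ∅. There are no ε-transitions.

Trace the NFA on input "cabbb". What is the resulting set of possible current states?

∅

Start in {q0}.
Read 'c': {q0} → ∅.
The set is empty and remains empty for the remaining 4 symbols.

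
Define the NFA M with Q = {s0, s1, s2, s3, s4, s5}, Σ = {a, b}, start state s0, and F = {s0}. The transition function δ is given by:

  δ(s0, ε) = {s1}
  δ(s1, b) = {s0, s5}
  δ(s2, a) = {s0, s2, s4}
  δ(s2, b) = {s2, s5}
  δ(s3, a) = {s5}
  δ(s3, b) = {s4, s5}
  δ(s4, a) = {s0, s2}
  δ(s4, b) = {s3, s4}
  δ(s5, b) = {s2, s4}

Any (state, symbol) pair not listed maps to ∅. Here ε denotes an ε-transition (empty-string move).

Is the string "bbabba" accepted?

Start: ε-closure({s0}) = {s0, s1}.
Read 'b': s0→∅, s1→{s0, s5}; union {s0, s5}; ε-closure = {s0, s1, s5}.
Read 'b': s0→∅, s1→{s0, s5}, s5→{s2, s4}; union {s0, s2, s4, s5}; ε-closure = {s0, s1, s2, s4, s5}.
Read 'a': s0→∅, s1→∅, s2→{s0, s2, s4}, s4→{s0, s2}, s5→∅; union {s0, s2, s4}; ε-closure = {s0, s1, s2, s4}.
Read 'b': s0→∅, s1→{s0, s5}, s2→{s2, s5}, s4→{s3, s4}; union {s0, s2, s3, s4, s5}; ε-closure = {s0, s1, s2, s3, s4, s5}.
Read 'b': s0→∅, s1→{s0, s5}, s2→{s2, s5}, s3→{s4, s5}, s4→{s3, s4}, s5→{s2, s4}; union {s0, s2, s3, s4, s5}; ε-closure = {s0, s1, s2, s3, s4, s5}.
Read 'a': s0→∅, s1→∅, s2→{s0, s2, s4}, s3→{s5}, s4→{s0, s2}, s5→∅; union {s0, s2, s4, s5}; ε-closure = {s0, s1, s2, s4, s5}.
The final set {s0, s1, s2, s4, s5} contains the accepting state s0.

Yes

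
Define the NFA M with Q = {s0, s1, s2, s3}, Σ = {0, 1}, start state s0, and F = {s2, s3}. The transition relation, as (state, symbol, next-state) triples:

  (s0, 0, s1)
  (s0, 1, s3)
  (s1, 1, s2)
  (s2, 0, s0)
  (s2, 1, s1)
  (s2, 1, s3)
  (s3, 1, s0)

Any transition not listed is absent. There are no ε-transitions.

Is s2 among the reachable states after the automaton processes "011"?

No

Start in {s0}.
Read '0': s0→{s1}; now {s1}.
Read '1': s1→{s2}; now {s2}.
Read '1': s2→{s1, s3}; now {s1, s3}.
State s2 is not in {s1, s3}.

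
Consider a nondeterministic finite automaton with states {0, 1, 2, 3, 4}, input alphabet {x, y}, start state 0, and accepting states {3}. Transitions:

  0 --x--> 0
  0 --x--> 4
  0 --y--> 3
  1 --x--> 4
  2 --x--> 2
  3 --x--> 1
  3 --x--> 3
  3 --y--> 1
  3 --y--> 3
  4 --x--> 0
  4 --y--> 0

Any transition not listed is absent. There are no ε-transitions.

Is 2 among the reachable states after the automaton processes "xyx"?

No

Start in {0}.
Read 'x': 0→{0, 4}; now {0, 4}.
Read 'y': 0→{3}, 4→{0}; now {0, 3}.
Read 'x': 0→{0, 4}, 3→{1, 3}; now {0, 1, 3, 4}.
State 2 is not in {0, 1, 3, 4}.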